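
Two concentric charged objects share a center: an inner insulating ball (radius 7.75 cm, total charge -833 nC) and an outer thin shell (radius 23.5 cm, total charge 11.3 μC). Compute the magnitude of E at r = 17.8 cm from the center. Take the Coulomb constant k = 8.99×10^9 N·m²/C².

2.36e5 N/C

Symmetry ⇒ E = E(r) r̂. Gaussian sphere of radius r = 17.8 cm (between the bodies, 7.75 cm < r < 23.5 cm).
Only the inner charge is enclosed; the outer shell contributes nothing inside itself. Q_enc = -833 nC = -8.33e-7 C.
Gauss's law: E·4πr² = Q_enc/ε₀.
E = k|Q_enc|/r² = (8.99×10^9)(8.33e-7)/(0.178)² = 2.36×10^5 N/C.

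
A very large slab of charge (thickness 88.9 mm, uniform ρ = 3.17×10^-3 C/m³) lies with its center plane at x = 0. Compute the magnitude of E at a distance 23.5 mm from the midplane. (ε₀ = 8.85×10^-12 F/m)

By symmetry E is perpendicular to the slab. A Gaussian pillbox from −23.5 mm to +23.5 mm (face area A) lies entirely within the slab.
Q_enc = ρ·(2x)·A and flux = 2EA, so 2EA = 2ρxA/ε₀ ⇒ E = |ρ|x/ε₀.
E = (3.17×10^-3)(0.0235)/(8.85×10^-12) = 8.42×10^6 N/C.

|E| = 8.42e6 N/C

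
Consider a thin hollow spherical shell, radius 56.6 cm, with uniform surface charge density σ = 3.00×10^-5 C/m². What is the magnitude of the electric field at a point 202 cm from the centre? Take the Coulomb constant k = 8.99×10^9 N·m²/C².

Take a concentric spherical Gaussian surface of radius r = 202 cm (r > 56.6 cm).
The entire shell is enclosed: Q_enc = σ·4πR² = (3.00e-5)·4π·(0.566)² = 1.208×10^-4 C.
Since E is radial and uniform over the Gaussian sphere, Φ = E·4πr² = Q_enc/ε₀.
E = k|Q_enc|/r² = (8.99×10^9)(1.208×10^-4)/(2.02)² = 2.66e5 N/C.

2.66×10^5 N/C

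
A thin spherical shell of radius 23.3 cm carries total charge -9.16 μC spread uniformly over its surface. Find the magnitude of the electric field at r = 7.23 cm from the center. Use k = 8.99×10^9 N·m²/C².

|E| = 0 N/C

Take a concentric spherical Gaussian surface of radius r = 7.23 cm (inside the shell, r < 23.3 cm).
No charge lies within this surface, so Q_enc = 0 and Gauss's law gives E·4πr² = 0 ⇒ E = 0.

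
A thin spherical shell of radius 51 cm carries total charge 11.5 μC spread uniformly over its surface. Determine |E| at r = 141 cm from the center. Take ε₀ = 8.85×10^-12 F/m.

5.20×10^4 V/m

Symmetry ⇒ E = E(r) r̂. Gaussian sphere of radius r = 141 cm (r > 51 cm).
The entire shell is enclosed: Q_enc = 1.15×10^-5 C.
By Gauss's law, ∮E·dA = E·4πr² = Q_enc/ε₀.
E = |Q_enc|/(4πε₀r²) = (1.15×10^-5)/(4π·8.85×10^-12·(1.41)²) = 5.20×10^4 N/C.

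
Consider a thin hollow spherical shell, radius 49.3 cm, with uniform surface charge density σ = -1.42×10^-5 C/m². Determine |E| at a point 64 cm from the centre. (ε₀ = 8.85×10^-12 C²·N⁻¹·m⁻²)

Use a concentric Gaussian sphere at r = 64 cm (r > 49.3 cm).
The entire shell is enclosed: Q_enc = σ·4πR² = (-1.42×10^-5)·4π·(0.493)² = -4.337×10^-5 C.
Applying ∮E·dA = Q_enc/ε₀ with Φ = E(4πr²):
E = |Q_enc|/(4πε₀r²) = (4.337e-5)/(4π·8.85×10^-12·(0.64)²) = 9.52×10^5 N/C.

9.52×10^5 V/m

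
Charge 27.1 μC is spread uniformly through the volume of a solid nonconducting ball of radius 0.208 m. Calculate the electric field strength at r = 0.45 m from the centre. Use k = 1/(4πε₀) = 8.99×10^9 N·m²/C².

By spherical symmetry E is radial; choose a Gaussian sphere of radius r = 0.45 m (r > R, so the entire charge is enclosed).
Q_enc = 27.1 μC = 2.71e-5 C.
By Gauss's law, ∮E·dA = E·4πr² = Q_enc/ε₀.
E = k|Q_enc|/r² = (8.99×10^9)(2.71×10^-5)/(0.45)² = 1.20×10^6 N/C.

|E| ≈ 1.20e6 V/m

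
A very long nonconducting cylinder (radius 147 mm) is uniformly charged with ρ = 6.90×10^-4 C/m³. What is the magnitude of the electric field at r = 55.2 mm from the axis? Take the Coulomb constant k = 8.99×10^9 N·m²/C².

2.15×10^6 V/m

Choose a coaxial cylinder of radius r = 55.2 mm (arbitrary length L) as the Gaussian surface (r < R).
Charge inside radius r per length L is ρ·πr²·L, so λ_enc = ρπr² = 6.605×10^-6 C/m.
By Gauss's law (flux through the curved wall only), E·2πrL = λ_enc L/ε₀.
E = 2k|λ_enc|/r = 2(8.99×10^9)(6.605×10^-6)/(0.0552) = 2.15×10^6 N/C.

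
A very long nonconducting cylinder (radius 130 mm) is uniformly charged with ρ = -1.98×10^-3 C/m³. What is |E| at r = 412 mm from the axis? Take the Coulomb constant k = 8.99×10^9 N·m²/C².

|E| ≈ 4.59×10^6 N/C

Take a coaxial cylindrical Gaussian surface of radius r = 412 mm and length L (r > 130 mm, full cross-section enclosed).
λ_enc = ρ·πR² = (-1.98e-3)π(0.13)² = -1.051e-4 C/m.
Applying ∮E·dA = Q_enc/ε₀ with the end caps contributing no flux:
E = 2k|λ_enc|/r = 2(8.99×10^9)(1.051×10^-4)/(0.412) = 4.59×10^6 N/C.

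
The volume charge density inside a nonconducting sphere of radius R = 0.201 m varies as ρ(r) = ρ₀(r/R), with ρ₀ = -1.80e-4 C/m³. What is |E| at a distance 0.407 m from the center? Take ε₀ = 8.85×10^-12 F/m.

Symmetry ⇒ E = E(r) r̂. Gaussian sphere of radius r = 0.407 m (r > R, all charge enclosed).
Q_enc = 4π ∫₀^R ρ₀(r'/R)^1 r'² dr' = 4πρ₀R³/4 = -4.592e-6 C.
Since E is radial and uniform over the Gaussian sphere, Φ = E·4πr² = Q_enc/ε₀.
E = |Q_enc|/(4πε₀r²) = (4.592×10^-6)/(4π·8.85×10^-12·(0.407)²) = 2.49×10^5 N/C.

E ≈ 2.49e5 V/m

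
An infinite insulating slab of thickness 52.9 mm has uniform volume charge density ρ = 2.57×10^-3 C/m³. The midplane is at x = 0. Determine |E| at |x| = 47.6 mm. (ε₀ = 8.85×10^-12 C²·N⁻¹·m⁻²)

The point |x| = 47.6 mm lies outside the slab (half-thickness 0.02645 m). A symmetric pillbox spanning the full slab encloses Q_enc = ρ·d·A.
Flux = 2EA ⇒ E = |ρ|d/(2ε₀), independent of distance outside.
E = (2.57×10^-3)(0.0529)/(2·8.85×10^-12) = 7.68×10^6 N/C.

|E| ≈ 7.68e6 N/C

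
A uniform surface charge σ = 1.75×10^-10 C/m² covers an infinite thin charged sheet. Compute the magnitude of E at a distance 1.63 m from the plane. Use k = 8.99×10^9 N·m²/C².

Choose a cylindrical pillbox piercing the sheet, end faces (area A) parallel to it.
Flux Φ = 2EA and Q_enc = σA, so 2EA = σA/ε₀ ⇒ E = |σ|/(2ε₀), independent of distance.
E = 2πk|σ| = 2π(8.99×10^9)(1.75e-10) = 9.89 N/C.

E ≈ 9.89 N/C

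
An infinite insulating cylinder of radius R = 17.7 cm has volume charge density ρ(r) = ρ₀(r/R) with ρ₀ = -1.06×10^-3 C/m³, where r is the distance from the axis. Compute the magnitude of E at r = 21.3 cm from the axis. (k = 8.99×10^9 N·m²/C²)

By cylindrical symmetry E is radial; use a coaxial Gaussian cylinder of radius 21.3 cm and length L (r > R, full charge per length enclosed).
λ_enc = 2π ∫₀^R ρ₀(r'/R)^1 r' dr' = 2πρ₀R²/3 = -6.955e-5 C/m.
Since E is radial and uniform over the curved surface, Φ = E·2πrL = Q_enc/ε₀ = λ_enc L/ε₀.
E = 2k|λ_enc|/r = 2(8.99×10^9)(6.955e-5)/(0.213) = 5.87e6 N/C.

|E| = 5.87×10^6 N/C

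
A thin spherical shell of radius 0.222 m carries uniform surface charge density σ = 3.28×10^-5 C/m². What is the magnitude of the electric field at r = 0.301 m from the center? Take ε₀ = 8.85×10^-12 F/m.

By spherical symmetry E is radial; choose a Gaussian sphere of radius r = 0.301 m (r > 0.222 m).
The entire shell is enclosed: Q_enc = σ·4πR² = (3.28×10^-5)·4π·(0.222)² = 2.031×10^-5 C.
Applying ∮E·dA = Q_enc/ε₀ with Φ = E(4πr²):
E = |Q_enc|/(4πε₀r²) = (2.031e-5)/(4π·8.85×10^-12·(0.301)²) = 2.02×10^6 N/C.

2.02e6 V/m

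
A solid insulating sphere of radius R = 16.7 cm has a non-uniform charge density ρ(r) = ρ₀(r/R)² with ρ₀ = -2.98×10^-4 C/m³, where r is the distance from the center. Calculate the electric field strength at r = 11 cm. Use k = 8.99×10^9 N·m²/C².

Use a concentric Gaussian sphere at r = 11 cm (r < R).
Integrate the density: Q_enc = 4π ∫₀^r ρ₀(r'/R)^2 r'² dr' = 4πρ₀ r^5/(5·R²) = -4.325×10^-7 C.
Applying ∮E·dA = Q_enc/ε₀ with Φ = E(4πr²):
E = k|Q_enc|/r² = (8.99×10^9)(4.325×10^-7)/(0.11)² = 3.21×10^5 N/C.

3.21×10^5 N/C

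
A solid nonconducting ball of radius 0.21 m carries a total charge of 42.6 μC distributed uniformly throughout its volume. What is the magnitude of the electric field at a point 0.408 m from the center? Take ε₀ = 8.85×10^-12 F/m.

Use a concentric Gaussian sphere at r = 0.408 m (r > R, so the entire charge is enclosed).
Q_enc = 42.6 μC = 4.26×10^-5 C.
Applying ∮E·dA = Q_enc/ε₀ with Φ = E(4πr²):
E = |Q_enc|/(4πε₀r²) = (4.26×10^-5)/(4π·8.85×10^-12·(0.408)²) = 2.30×10^6 N/C.

E = 2.30×10^6 V/m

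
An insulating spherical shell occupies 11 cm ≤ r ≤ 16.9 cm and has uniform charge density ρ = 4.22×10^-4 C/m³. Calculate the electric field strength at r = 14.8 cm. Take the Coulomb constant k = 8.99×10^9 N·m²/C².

Take a concentric spherical Gaussian surface of radius r = 14.8 cm (within the shell material, 11 cm < r < 16.9 cm).
Enclosed charge is the volume from a to r: Q_enc = (4π/3)ρ(r³ − a³) = 3.378×10^-6 C.
Applying ∮E·dA = Q_enc/ε₀ with Φ = E(4πr²):
E = k|Q_enc|/r² = (8.99×10^9)(3.378×10^-6)/(0.148)² = 1.39e6 N/C.

|E| = 1.39×10^6 N/C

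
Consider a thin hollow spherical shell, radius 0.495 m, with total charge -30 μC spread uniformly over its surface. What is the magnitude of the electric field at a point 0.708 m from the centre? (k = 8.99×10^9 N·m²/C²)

E ≈ 5.38×10^5 V/m

By spherical symmetry E is radial; choose a Gaussian sphere of radius r = 0.708 m (r > 0.495 m).
The entire shell is enclosed: Q_enc = -3.00e-5 C.
Since E is radial and uniform over the Gaussian sphere, Φ = E·4πr² = Q_enc/ε₀.
E = k|Q_enc|/r² = (8.99×10^9)(3.00e-5)/(0.708)² = 5.38×10^5 N/C.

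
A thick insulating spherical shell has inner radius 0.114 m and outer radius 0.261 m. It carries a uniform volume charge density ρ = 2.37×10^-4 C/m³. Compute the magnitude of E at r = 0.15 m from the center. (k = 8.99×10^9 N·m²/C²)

E = 7.51×10^5 N/C

Take a concentric spherical Gaussian surface of radius r = 0.15 m (within the shell material, 0.114 m < r < 0.261 m).
Only the shell between 0.114 m and r is enclosed: Q_enc = ρ·(4π/3)(r³ − a³) = (2.37×10^-4)·(4π/3)·((0.15)³ − (0.114)³) = 1.88e-6 C.
By Gauss's law, ∮E·dA = E·4πr² = Q_enc/ε₀.
E = k|Q_enc|/r² = (8.99×10^9)(1.88e-6)/(0.15)² = 7.51e5 N/C.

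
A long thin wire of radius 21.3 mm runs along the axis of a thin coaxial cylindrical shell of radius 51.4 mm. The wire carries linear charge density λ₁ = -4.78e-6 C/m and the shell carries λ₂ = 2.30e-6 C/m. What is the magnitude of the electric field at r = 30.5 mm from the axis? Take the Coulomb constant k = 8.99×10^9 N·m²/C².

Take a coaxial cylindrical Gaussian surface of radius r = 30.5 mm and length L (between the conductors, 21.3 mm < r < 51.4 mm).
Only the inner wire is enclosed; the outer shell contributes nothing inside itself. λ_enc = λ₁ = -4.78×10^-6 C/m.
Since E is radial and uniform over the curved surface, Φ = E·2πrL = Q_enc/ε₀ = λ_enc L/ε₀.
E = 2k|λ_enc|/r = 2(8.99×10^9)(4.78×10^-6)/(0.0305) = 2.82×10^6 N/C.

E ≈ 2.82×10^6 V/m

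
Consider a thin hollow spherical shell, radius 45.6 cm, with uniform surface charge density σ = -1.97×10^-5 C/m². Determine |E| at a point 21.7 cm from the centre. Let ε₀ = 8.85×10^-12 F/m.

E = 0 (no enclosed charge)

By spherical symmetry E is radial; choose a Gaussian sphere of radius r = 21.7 cm (inside the shell, r < 45.6 cm).
All the charge is outside the Gaussian surface: Q_enc = 0, hence E = 0 everywhere inside the shell.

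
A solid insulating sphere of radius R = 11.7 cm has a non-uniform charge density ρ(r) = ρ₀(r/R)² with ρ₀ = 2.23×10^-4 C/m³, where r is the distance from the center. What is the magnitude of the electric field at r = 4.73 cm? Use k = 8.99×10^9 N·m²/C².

3.90×10^4 N/C

Use a concentric Gaussian sphere at r = 4.73 cm (r < R).
Integrate the density: Q_enc = 4π ∫₀^r ρ₀(r'/R)^2 r'² dr' = 4πρ₀ r^5/(5·R²) = 9.693×10^-9 C.
By Gauss's law, ∮E·dA = E·4πr² = Q_enc/ε₀.
E = k|Q_enc|/r² = (8.99×10^9)(9.693e-9)/(0.0473)² = 3.90×10^4 N/C.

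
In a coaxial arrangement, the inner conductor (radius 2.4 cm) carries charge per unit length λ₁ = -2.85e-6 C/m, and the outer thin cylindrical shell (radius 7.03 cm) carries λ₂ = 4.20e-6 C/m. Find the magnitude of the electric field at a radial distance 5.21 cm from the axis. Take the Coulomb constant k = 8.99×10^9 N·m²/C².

Choose a coaxial cylinder of radius r = 5.21 cm (arbitrary length L) as the Gaussian surface (between the conductors, 2.4 cm < r < 7.03 cm).
Only the inner wire is enclosed; the outer shell contributes nothing inside itself. λ_enc = λ₁ = -2.85×10^-6 C/m.
Gauss's law: E·2πrL = λ_enc L/ε₀.
E = 2k|λ_enc|/r = 2(8.99×10^9)(2.85e-6)/(0.0521) = 9.84e5 N/C.

|E| ≈ 9.84e5 V/m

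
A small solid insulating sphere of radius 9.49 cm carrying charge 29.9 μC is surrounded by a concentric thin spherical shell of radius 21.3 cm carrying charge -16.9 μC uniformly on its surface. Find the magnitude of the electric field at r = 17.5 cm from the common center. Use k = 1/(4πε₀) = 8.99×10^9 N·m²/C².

8.78×10^6 N/C

By spherical symmetry E is radial; choose a Gaussian sphere of radius r = 17.5 cm (between the bodies, 9.49 cm < r < 21.3 cm).
Only the inner charge is enclosed; the outer shell contributes nothing inside itself. Q_enc = 29.9 μC = 2.99×10^-5 C.
Applying ∮E·dA = Q_enc/ε₀ with Φ = E(4πr²):
E = k|Q_enc|/r² = (8.99×10^9)(2.99×10^-5)/(0.175)² = 8.78×10^6 N/C.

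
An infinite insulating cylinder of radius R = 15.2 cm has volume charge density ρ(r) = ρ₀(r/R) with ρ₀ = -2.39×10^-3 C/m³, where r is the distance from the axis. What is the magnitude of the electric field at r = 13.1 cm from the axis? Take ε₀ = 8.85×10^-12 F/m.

Choose a coaxial cylinder of radius r = 13.1 cm (arbitrary length L) as the Gaussian surface (r < R).
Integrating ρ over the cross-section to radius r: λ_enc = (2πρ₀/R) ∫₀^r r'^2 dr' = 2πρ₀ r^3/(3·R) = -7.403×10^-5 C/m.
Since E is radial and uniform over the curved surface, Φ = E·2πrL = Q_enc/ε₀ = λ_enc L/ε₀.
E = |λ_enc|/(2πε₀r) = (7.403×10^-5)/(2π·8.85×10^-12·0.131) = 1.02×10^7 N/C.

1.02×10^7 N/C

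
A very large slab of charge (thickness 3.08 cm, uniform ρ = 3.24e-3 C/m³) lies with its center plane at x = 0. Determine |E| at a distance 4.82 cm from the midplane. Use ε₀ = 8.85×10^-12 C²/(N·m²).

5.64×10^6 N/C

The point |x| = 4.82 cm lies outside the slab (half-thickness 0.0154 m). A symmetric pillbox spanning the full slab encloses Q_enc = ρ·d·A.
Flux = 2EA ⇒ E = |ρ|d/(2ε₀), independent of distance outside.
E = (3.24×10^-3)(0.0308)/(2·8.85×10^-12) = 5.64×10^6 N/C.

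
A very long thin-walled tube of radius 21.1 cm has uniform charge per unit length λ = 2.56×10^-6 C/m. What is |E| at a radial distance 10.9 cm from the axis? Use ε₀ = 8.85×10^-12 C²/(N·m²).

E = 0

Choose a coaxial cylinder of radius r = 10.9 cm (arbitrary length L) as the Gaussian surface (r < 21.1 cm, inside the shell).
No charge is enclosed, so Gauss's law gives E·2πrL = 0 ⇒ E = 0.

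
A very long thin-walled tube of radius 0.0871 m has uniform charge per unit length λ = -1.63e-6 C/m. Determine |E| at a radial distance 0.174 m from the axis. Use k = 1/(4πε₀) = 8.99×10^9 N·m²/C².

E = 1.68×10^5 N/C

By cylindrical symmetry E is radial; use a coaxial Gaussian cylinder of radius 0.174 m and length L (r > 0.0871 m).
The full line charge is enclosed: λ_enc = -1.63×10^-6 C/m.
By Gauss's law (flux through the curved wall only), E·2πrL = λ_enc L/ε₀.
E = 2k|λ_enc|/r = 2(8.99×10^9)(1.63e-6)/(0.174) = 1.68e5 N/C.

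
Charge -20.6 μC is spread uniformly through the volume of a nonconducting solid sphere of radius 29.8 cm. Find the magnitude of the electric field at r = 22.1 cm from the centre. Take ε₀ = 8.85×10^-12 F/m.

Use a concentric Gaussian sphere at r = 22.1 cm (r < R).
Only the charge within r is enclosed: Q_enc = Q·(r/R)³ = (-20.6 μC)·(22.1 cm/29.8 cm)³ = -8.402e-6 C.
Applying ∮E·dA = Q_enc/ε₀ with Φ = E(4πr²):
E = |Q_enc|/(4πε₀r²) = (8.402×10^-6)/(4π·8.85×10^-12·(0.221)²) = 1.55e6 N/C.

E ≈ 1.55×10^6 N/C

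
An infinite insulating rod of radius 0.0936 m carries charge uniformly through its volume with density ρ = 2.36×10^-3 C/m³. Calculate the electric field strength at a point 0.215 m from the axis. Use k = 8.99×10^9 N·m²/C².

Take a coaxial cylindrical Gaussian surface of radius r = 0.215 m and length L (r > 0.0936 m, full cross-section enclosed).
λ_enc = ρ·πR² = (2.36e-3)π(0.0936)² = 6.496×10^-5 C/m.
By Gauss's law (flux through the curved wall only), E·2πrL = λ_enc L/ε₀.
E = 2k|λ_enc|/r = 2(8.99×10^9)(6.496×10^-5)/(0.215) = 5.43e6 N/C.

|E| ≈ 5.43×10^6 V/m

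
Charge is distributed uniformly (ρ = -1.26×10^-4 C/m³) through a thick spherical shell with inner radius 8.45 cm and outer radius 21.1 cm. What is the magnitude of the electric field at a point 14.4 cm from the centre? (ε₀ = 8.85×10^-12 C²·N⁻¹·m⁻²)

|E| = 5.45e5 N/C

By spherical symmetry E is radial; choose a Gaussian sphere of radius r = 14.4 cm (within the shell material, 8.45 cm < r < 21.1 cm).
Enclosed charge is the volume from a to r: Q_enc = (4π/3)ρ(r³ − a³) = -1.258e-6 C.
Since E is radial and uniform over the Gaussian sphere, Φ = E·4πr² = Q_enc/ε₀.
E = |Q_enc|/(4πε₀r²) = (1.258e-6)/(4π·8.85×10^-12·(0.144)²) = 5.45e5 N/C.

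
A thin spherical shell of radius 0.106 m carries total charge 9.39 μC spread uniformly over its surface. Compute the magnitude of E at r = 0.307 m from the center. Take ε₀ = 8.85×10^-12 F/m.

E ≈ 8.96×10^5 N/C

Use a concentric Gaussian sphere at r = 0.307 m (r > 0.106 m).
The entire shell is enclosed: Q_enc = 9.39×10^-6 C.
By Gauss's law, ∮E·dA = E·4πr² = Q_enc/ε₀.
E = |Q_enc|/(4πε₀r²) = (9.39e-6)/(4π·8.85×10^-12·(0.307)²) = 8.96e5 N/C.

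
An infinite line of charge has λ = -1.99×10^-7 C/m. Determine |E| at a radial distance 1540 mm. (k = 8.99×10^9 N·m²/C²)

E ≈ 2.32×10^3 N/C

By cylindrical symmetry E is radial; use a coaxial Gaussian cylinder of radius 1540 mm and length L.
Q_enc = λL, so λ_enc = -1.99e-7 C/m.
Applying ∮E·dA = Q_enc/ε₀ with the end caps contributing no flux:
E = 2k|λ_enc|/r = 2(8.99×10^9)(1.99e-7)/(1.54) = 2.32×10^3 N/C.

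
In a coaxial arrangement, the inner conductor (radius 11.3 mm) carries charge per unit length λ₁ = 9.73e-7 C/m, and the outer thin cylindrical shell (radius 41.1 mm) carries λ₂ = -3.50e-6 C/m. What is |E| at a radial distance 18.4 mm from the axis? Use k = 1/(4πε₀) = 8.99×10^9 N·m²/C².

E ≈ 9.51×10^5 N/C

By cylindrical symmetry E is radial; use a coaxial Gaussian cylinder of radius 18.4 mm and length L (between the conductors, 11.3 mm < r < 41.1 mm).
The shell at 41.1 mm lies outside the Gaussian surface, so λ_enc = λ₁ = 9.73e-7 C/m.
By Gauss's law (flux through the curved wall only), E·2πrL = λ_enc L/ε₀.
E = 2k|λ_enc|/r = 2(8.99×10^9)(9.73e-7)/(0.0184) = 9.51×10^5 N/C.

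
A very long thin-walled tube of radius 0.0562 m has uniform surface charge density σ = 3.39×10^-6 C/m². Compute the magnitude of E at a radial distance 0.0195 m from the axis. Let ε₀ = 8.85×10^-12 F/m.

Choose a coaxial cylinder of radius r = 0.0195 m (arbitrary length L) as the Gaussian surface (r < 0.0562 m, inside the shell).
All the surface charge lies outside this cylinder: Q_enc = 0, hence E = 0.

E = 0 (no enclosed charge)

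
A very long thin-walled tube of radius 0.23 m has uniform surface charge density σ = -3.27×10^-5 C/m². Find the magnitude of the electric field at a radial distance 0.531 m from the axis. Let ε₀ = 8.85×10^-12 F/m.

1.60×10^6 V/m

Take a coaxial cylindrical Gaussian surface of radius r = 0.531 m and length L (r > 0.23 m).
The whole shell is enclosed: λ_enc = σ·2πR = (-3.27e-5)·2π·(0.23) = -4.726×10^-5 C/m.
By Gauss's law (flux through the curved wall only), E·2πrL = λ_enc L/ε₀.
E = |λ_enc|/(2πε₀r) = (4.726×10^-5)/(2π·8.85×10^-12·0.531) = 1.60×10^6 N/C.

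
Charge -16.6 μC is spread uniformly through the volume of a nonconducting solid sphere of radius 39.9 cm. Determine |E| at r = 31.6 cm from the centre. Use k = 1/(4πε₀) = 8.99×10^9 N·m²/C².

By spherical symmetry E is radial; choose a Gaussian sphere of radius r = 31.6 cm (r < R).
For a uniform sphere the enclosed fraction is (r/R)³, so Q_enc = (-16.6 μC)(0.316/0.399)³ = -8.246×10^-6 C.
Gauss's law: E·4πr² = Q_enc/ε₀.
E = k|Q_enc|/r² = (8.99×10^9)(8.246×10^-6)/(0.316)² = 7.42e5 N/C.

E ≈ 7.42×10^5 V/m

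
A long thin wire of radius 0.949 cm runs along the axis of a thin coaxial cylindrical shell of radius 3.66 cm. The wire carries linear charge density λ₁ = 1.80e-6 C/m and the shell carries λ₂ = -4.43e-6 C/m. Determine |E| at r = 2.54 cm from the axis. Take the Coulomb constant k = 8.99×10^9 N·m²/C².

Take a coaxial cylindrical Gaussian surface of radius r = 2.54 cm and length L (between the conductors, 0.949 cm < r < 3.66 cm).
Only the inner wire is enclosed; the outer shell contributes nothing inside itself. λ_enc = λ₁ = 1.80e-6 C/m.
By Gauss's law (flux through the curved wall only), E·2πrL = λ_enc L/ε₀.
E = 2k|λ_enc|/r = 2(8.99×10^9)(1.80×10^-6)/(0.0254) = 1.27×10^6 N/C.

E ≈ 1.27×10^6 N/C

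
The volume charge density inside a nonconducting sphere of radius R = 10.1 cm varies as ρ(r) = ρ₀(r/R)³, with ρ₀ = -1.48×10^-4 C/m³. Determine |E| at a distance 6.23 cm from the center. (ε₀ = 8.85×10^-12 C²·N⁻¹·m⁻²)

E ≈ 4.08×10^4 N/C

Use a concentric Gaussian sphere at r = 6.23 cm (r < R).
Q_enc = ∫₀^r ρ(r')·4πr'² dr' = (4πρ₀/R³) ∫₀^r r'^5 dr' = 4πρ₀ r^6/(6·R³) = -1.759e-8 C.
Since E is radial and uniform over the Gaussian sphere, Φ = E·4πr² = Q_enc/ε₀.
E = |Q_enc|/(4πε₀r²) = (1.759e-8)/(4π·8.85×10^-12·(0.0623)²) = 4.08×10^4 N/C.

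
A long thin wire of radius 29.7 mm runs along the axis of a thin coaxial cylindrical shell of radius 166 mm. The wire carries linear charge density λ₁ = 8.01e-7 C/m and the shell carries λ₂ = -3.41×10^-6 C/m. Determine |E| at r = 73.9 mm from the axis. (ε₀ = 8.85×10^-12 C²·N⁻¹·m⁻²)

E ≈ 1.95×10^5 N/C

Choose a coaxial cylinder of radius r = 73.9 mm (arbitrary length L) as the Gaussian surface (between the conductors, 29.7 mm < r < 166 mm).
The shell at 166 mm lies outside the Gaussian surface, so λ_enc = λ₁ = 8.01×10^-7 C/m.
Gauss's law: E·2πrL = λ_enc L/ε₀.
E = |λ_enc|/(2πε₀r) = (8.01×10^-7)/(2π·8.85×10^-12·0.0739) = 1.95×10^5 N/C.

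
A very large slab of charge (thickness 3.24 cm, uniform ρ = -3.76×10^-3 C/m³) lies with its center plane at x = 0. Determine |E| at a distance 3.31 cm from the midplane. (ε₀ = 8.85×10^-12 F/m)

The point |x| = 3.31 cm lies outside the slab (half-thickness 0.0162 m). A symmetric pillbox spanning the full slab encloses Q_enc = ρ·d·A.
Flux = 2EA ⇒ E = |ρ|d/(2ε₀), independent of distance outside.
E = (3.76e-3)(0.0324)/(2·8.85×10^-12) = 6.88×10^6 N/C.

|E| ≈ 6.88×10^6 V/m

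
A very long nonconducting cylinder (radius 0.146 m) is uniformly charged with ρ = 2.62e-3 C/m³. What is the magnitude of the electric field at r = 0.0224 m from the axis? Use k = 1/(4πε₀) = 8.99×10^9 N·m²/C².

E = 3.32×10^6 N/C

Coaxial Gaussian cylinder, radius r = 0.0224 m, length L (r < R).
Charge inside radius r per length L is ρ·πr²·L, so λ_enc = ρπr² = 4.13×10^-6 C/m.
Gauss's law: E·2πrL = λ_enc L/ε₀.
E = 2k|λ_enc|/r = 2(8.99×10^9)(4.13×10^-6)/(0.0224) = 3.32e6 N/C.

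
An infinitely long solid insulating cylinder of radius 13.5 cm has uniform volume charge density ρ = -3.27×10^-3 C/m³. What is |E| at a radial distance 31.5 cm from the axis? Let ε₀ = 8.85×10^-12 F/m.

|E| = 1.07×10^7 V/m

Take a coaxial cylindrical Gaussian surface of radius r = 31.5 cm and length L (r > 13.5 cm, full cross-section enclosed).
λ_enc = ρ·πR² = (-3.27×10^-3)π(0.135)² = -1.872×10^-4 C/m.
Since E is radial and uniform over the curved surface, Φ = E·2πrL = Q_enc/ε₀ = λ_enc L/ε₀.
E = |λ_enc|/(2πε₀r) = (1.872e-4)/(2π·8.85×10^-12·0.315) = 1.07×10^7 N/C.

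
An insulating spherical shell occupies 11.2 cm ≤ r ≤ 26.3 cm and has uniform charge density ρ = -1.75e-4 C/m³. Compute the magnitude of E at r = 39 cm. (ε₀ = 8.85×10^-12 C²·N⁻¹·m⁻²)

E ≈ 7.27×10^5 V/m

By spherical symmetry E is radial; choose a Gaussian sphere of radius r = 39 cm (r > 26.3 cm, enclosing the whole shell).
Q_enc = ρ·(4π/3)(b³ − a³) = (-1.75e-4)·(4π/3)·((0.263)³ − (0.112)³) = -1.231×10^-5 C.
Applying ∮E·dA = Q_enc/ε₀ with Φ = E(4πr²):
E = |Q_enc|/(4πε₀r²) = (1.231e-5)/(4π·8.85×10^-12·(0.39)²) = 7.27e5 N/C.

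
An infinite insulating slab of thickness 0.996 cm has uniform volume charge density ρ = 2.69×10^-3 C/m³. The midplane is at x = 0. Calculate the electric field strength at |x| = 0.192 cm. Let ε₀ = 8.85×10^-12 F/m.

By symmetry E is perpendicular to the slab. A Gaussian pillbox from −0.192 cm to +0.192 cm (face area A) lies entirely within the slab.
Q_enc = ρ·(2x)·A and flux = 2EA, so 2EA = 2ρxA/ε₀ ⇒ E = |ρ|x/ε₀.
E = (2.69e-3)(0.00192)/(8.85×10^-12) = 5.84e5 N/C.

5.84×10^5 N/C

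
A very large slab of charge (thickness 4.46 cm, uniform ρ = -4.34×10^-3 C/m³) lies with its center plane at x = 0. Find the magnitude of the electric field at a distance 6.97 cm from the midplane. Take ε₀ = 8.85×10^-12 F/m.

The point |x| = 6.97 cm lies outside the slab (half-thickness 0.0223 m). A symmetric pillbox spanning the full slab encloses Q_enc = ρ·d·A.
Flux = 2EA ⇒ E = |ρ|d/(2ε₀), independent of distance outside.
E = (4.34×10^-3)(0.0446)/(2·8.85×10^-12) = 1.09×10^7 N/C.

1.09e7 N/C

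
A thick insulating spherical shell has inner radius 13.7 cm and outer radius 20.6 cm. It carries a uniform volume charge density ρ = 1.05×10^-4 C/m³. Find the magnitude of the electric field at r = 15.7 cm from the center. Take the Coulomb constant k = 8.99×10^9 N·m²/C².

E = 2.08e5 N/C

By spherical symmetry E is radial; choose a Gaussian sphere of radius r = 15.7 cm (within the shell material, 13.7 cm < r < 20.6 cm).
Only the shell between 13.7 cm and r is enclosed: Q_enc = ρ·(4π/3)(r³ − a³) = (1.05e-4)·(4π/3)·((0.157)³ − (0.137)³) = 5.711×10^-7 C.
Gauss's law: E·4πr² = Q_enc/ε₀.
E = k|Q_enc|/r² = (8.99×10^9)(5.711×10^-7)/(0.157)² = 2.08e5 N/C.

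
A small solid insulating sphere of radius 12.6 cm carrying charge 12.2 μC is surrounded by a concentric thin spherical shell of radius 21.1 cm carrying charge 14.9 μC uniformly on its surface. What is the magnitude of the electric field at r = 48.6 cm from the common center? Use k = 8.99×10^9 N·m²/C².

E = 1.03×10^6 N/C

Symmetry ⇒ E = E(r) r̂. Gaussian sphere of radius r = 48.6 cm (r > 21.1 cm, enclosing both).
Q_enc = (12.2 μC) + (14.9 μC) = 2.71×10^-5 C.
Applying ∮E·dA = Q_enc/ε₀ with Φ = E(4πr²):
E = k|Q_enc|/r² = (8.99×10^9)(2.71e-5)/(0.486)² = 1.03×10^6 N/C.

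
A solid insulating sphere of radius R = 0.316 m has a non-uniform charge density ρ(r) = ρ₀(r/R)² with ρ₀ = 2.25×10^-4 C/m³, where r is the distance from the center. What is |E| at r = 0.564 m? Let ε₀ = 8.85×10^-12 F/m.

Symmetry ⇒ E = E(r) r̂. Gaussian sphere of radius r = 0.564 m (r > R, all charge enclosed).
Q_enc = 4π ∫₀^R ρ₀(r'/R)^2 r'² dr' = 4πρ₀R³/5 = 1.784×10^-5 C.
Since E is radial and uniform over the Gaussian sphere, Φ = E·4πr² = Q_enc/ε₀.
E = |Q_enc|/(4πε₀r²) = (1.784×10^-5)/(4π·8.85×10^-12·(0.564)²) = 5.04×10^5 N/C.

E ≈ 5.04×10^5 V/m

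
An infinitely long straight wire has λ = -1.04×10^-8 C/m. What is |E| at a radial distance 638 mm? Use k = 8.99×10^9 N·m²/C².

293 V/m

Coaxial Gaussian cylinder, radius r = 638 mm, length L.
Q_enc = λL, so λ_enc = -1.04e-8 C/m.
Gauss's law: E·2πrL = λ_enc L/ε₀.
E = 2k|λ_enc|/r = 2(8.99×10^9)(1.04e-8)/(0.638) = 293 N/C.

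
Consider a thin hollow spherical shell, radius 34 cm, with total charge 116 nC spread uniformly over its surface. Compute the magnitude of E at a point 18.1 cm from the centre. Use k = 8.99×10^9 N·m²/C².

E = 0

Use a concentric Gaussian sphere at r = 18.1 cm (inside the shell, r < 34 cm).
No charge lies within this surface, so Q_enc = 0 and Gauss's law gives E·4πr² = 0 ⇒ E = 0.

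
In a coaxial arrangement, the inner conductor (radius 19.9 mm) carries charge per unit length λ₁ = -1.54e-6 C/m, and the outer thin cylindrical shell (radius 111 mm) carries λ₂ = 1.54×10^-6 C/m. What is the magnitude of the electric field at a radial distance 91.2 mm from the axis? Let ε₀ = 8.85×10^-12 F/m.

E = 3.04×10^5 N/C

By cylindrical symmetry E is radial; use a coaxial Gaussian cylinder of radius 91.2 mm and length L (between the conductors, 19.9 mm < r < 111 mm).
Only the inner wire is enclosed; the outer shell contributes nothing inside itself. λ_enc = λ₁ = -1.54×10^-6 C/m.
Gauss's law: E·2πrL = λ_enc L/ε₀.
E = |λ_enc|/(2πε₀r) = (1.54×10^-6)/(2π·8.85×10^-12·0.0912) = 3.04e5 N/C.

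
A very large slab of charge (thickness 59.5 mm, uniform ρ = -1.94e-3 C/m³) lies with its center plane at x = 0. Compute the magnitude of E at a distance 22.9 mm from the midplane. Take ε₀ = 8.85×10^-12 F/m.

By symmetry E is perpendicular to the slab. A Gaussian pillbox from −22.9 mm to +22.9 mm (face area A) lies entirely within the slab.
Q_enc = ρ·(2x)·A and flux = 2EA, so 2EA = 2ρxA/ε₀ ⇒ E = |ρ|x/ε₀.
E = (1.94×10^-3)(0.0229)/(8.85×10^-12) = 5.02×10^6 N/C.

E = 5.02e6 N/C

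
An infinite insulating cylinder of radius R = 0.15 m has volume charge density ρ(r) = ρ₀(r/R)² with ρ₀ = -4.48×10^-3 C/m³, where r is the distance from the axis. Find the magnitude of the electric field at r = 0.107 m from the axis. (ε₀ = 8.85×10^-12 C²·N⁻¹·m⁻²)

|E| ≈ 6.89×10^6 V/m

Choose a coaxial cylinder of radius r = 0.107 m (arbitrary length L) as the Gaussian surface (r < R).
λ_enc = ∫₀^r ρ(r')·2πr' dr' = (2πρ₀/R²)·r^4/4 = -4.10×10^-5 C/m.
Since E is radial and uniform over the curved surface, Φ = E·2πrL = Q_enc/ε₀ = λ_enc L/ε₀.
E = |λ_enc|/(2πε₀r) = (4.10×10^-5)/(2π·8.85×10^-12·0.107) = 6.89×10^6 N/C.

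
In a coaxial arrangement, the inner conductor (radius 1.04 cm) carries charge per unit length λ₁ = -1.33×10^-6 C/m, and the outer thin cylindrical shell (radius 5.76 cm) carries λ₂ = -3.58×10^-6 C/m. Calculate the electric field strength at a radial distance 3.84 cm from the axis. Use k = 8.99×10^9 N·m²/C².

|E| ≈ 6.23×10^5 N/C

By cylindrical symmetry E is radial; use a coaxial Gaussian cylinder of radius 3.84 cm and length L (between the conductors, 1.04 cm < r < 5.76 cm).
Only the inner wire is enclosed; the outer shell contributes nothing inside itself. λ_enc = λ₁ = -1.33×10^-6 C/m.
Since E is radial and uniform over the curved surface, Φ = E·2πrL = Q_enc/ε₀ = λ_enc L/ε₀.
E = 2k|λ_enc|/r = 2(8.99×10^9)(1.33×10^-6)/(0.0384) = 6.23e5 N/C.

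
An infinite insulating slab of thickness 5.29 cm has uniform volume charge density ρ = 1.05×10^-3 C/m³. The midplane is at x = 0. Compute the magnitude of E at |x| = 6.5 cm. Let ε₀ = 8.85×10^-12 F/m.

The point |x| = 6.5 cm lies outside the slab (half-thickness 0.02645 m). A symmetric pillbox spanning the full slab encloses Q_enc = ρ·d·A.
Flux = 2EA ⇒ E = |ρ|d/(2ε₀), independent of distance outside.
E = (1.05×10^-3)(0.0529)/(2·8.85×10^-12) = 3.14×10^6 N/C.

|E| = 3.14×10^6 N/C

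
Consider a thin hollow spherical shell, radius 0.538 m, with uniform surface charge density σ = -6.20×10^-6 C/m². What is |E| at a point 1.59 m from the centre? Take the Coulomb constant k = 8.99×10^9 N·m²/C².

Symmetry ⇒ E = E(r) r̂. Gaussian sphere of radius r = 1.59 m (r > 0.538 m).
The entire shell is enclosed: Q_enc = σ·4πR² = (-6.20e-6)·4π·(0.538)² = -2.255×10^-5 C.
By Gauss's law, ∮E·dA = E·4πr² = Q_enc/ε₀.
E = k|Q_enc|/r² = (8.99×10^9)(2.255e-5)/(1.59)² = 8.02×10^4 N/C.

E ≈ 8.02e4 V/m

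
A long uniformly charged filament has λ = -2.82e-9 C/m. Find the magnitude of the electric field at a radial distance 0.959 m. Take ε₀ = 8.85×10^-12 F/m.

Choose a coaxial cylinder of radius r = 0.959 m (arbitrary length L) as the Gaussian surface.
Q_enc = λL, so λ_enc = -2.82×10^-9 C/m.
Since E is radial and uniform over the curved surface, Φ = E·2πrL = Q_enc/ε₀ = λ_enc L/ε₀.
E = |λ_enc|/(2πε₀r) = (2.82×10^-9)/(2π·8.85×10^-12·0.959) = 52.9 N/C.

|E| = 52.9 N/C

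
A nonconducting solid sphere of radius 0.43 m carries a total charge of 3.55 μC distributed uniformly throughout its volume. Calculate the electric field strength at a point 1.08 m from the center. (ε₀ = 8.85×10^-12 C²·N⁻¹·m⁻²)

By spherical symmetry E is radial; choose a Gaussian sphere of radius r = 1.08 m (r > R, so the entire charge is enclosed).
Q_enc = 3.55 μC = 3.55×10^-6 C.
By Gauss's law, ∮E·dA = E·4πr² = Q_enc/ε₀.
E = |Q_enc|/(4πε₀r²) = (3.55e-6)/(4π·8.85×10^-12·(1.08)²) = 2.74×10^4 N/C.

|E| ≈ 2.74e4 N/C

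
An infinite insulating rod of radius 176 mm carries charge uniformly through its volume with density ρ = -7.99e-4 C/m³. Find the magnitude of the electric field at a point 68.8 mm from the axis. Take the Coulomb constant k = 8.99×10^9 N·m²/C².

3.11×10^6 N/C

Take a coaxial cylindrical Gaussian surface of radius r = 68.8 mm and length L (r < R).
Charge inside radius r per length L is ρ·πr²·L, so λ_enc = ρπr² = -1.188×10^-5 C/m.
Applying ∮E·dA = Q_enc/ε₀ with the end caps contributing no flux:
E = 2k|λ_enc|/r = 2(8.99×10^9)(1.188×10^-5)/(0.0688) = 3.11×10^6 N/C.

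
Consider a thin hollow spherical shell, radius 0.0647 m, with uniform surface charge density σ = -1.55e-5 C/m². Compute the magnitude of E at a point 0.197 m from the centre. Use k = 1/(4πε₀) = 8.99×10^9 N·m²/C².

E ≈ 1.89×10^5 V/m

By spherical symmetry E is radial; choose a Gaussian sphere of radius r = 0.197 m (r > 0.0647 m).
The entire shell is enclosed: Q_enc = σ·4πR² = (-1.55e-5)·4π·(0.0647)² = -8.154e-7 C.
Applying ∮E·dA = Q_enc/ε₀ with Φ = E(4πr²):
E = k|Q_enc|/r² = (8.99×10^9)(8.154×10^-7)/(0.197)² = 1.89×10^5 N/C.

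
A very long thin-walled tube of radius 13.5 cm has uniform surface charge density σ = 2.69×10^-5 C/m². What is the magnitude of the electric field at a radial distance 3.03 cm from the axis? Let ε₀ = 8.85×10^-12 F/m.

Choose a coaxial cylinder of radius r = 3.03 cm (arbitrary length L) as the Gaussian surface (r < 13.5 cm, inside the shell).
No charge is enclosed, so Gauss's law gives E·2πrL = 0 ⇒ E = 0.

E = 0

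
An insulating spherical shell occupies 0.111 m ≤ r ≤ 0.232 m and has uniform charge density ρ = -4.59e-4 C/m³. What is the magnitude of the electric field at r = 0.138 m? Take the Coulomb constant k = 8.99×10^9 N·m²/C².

Use a concentric Gaussian sphere at r = 0.138 m (within the shell material, 0.111 m < r < 0.232 m).
Only the shell between 0.111 m and r is enclosed: Q_enc = ρ·(4π/3)(r³ − a³) = (-4.59e-4)·(4π/3)·((0.138)³ − (0.111)³) = -2.423×10^-6 C.
Since E is radial and uniform over the Gaussian sphere, Φ = E·4πr² = Q_enc/ε₀.
E = k|Q_enc|/r² = (8.99×10^9)(2.423×10^-6)/(0.138)² = 1.14×10^6 N/C.

|E| ≈ 1.14e6 N/C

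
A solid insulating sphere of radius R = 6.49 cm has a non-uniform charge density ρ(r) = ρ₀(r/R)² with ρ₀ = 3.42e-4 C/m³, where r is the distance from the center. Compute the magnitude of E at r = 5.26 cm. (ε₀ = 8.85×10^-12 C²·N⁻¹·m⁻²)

Use a concentric Gaussian sphere at r = 5.26 cm (r < R).
Integrate the density: Q_enc = 4π ∫₀^r ρ₀(r'/R)^2 r'² dr' = 4πρ₀ r^5/(5·R²) = 8.217e-8 C.
Applying ∮E·dA = Q_enc/ε₀ with Φ = E(4πr²):
E = |Q_enc|/(4πε₀r²) = (8.217e-8)/(4π·8.85×10^-12·(0.0526)²) = 2.67×10^5 N/C.

E = 2.67e5 N/C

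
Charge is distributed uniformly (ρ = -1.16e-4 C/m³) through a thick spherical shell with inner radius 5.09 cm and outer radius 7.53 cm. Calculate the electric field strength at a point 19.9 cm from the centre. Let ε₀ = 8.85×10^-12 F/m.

Symmetry ⇒ E = E(r) r̂. Gaussian sphere of radius r = 19.9 cm (r > 7.53 cm, enclosing the whole shell).
Q_enc = ρ·(4π/3)(b³ − a³) = (-1.16×10^-4)·(4π/3)·((0.0753)³ − (0.0509)³) = -1.434×10^-7 C.
Gauss's law: E·4πr² = Q_enc/ε₀.
E = |Q_enc|/(4πε₀r²) = (1.434×10^-7)/(4π·8.85×10^-12·(0.199)²) = 3.26×10^4 N/C.

E ≈ 3.26×10^4 N/C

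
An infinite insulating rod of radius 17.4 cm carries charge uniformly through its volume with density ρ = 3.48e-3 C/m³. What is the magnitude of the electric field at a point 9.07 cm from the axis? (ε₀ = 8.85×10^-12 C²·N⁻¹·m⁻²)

Coaxial Gaussian cylinder, radius r = 9.07 cm, length L (r < R).
Charge inside radius r per length L is ρ·πr²·L, so λ_enc = ρπr² = 8.994×10^-5 C/m.
Gauss's law: E·2πrL = λ_enc L/ε₀.
E = |λ_enc|/(2πε₀r) = (8.994×10^-5)/(2π·8.85×10^-12·0.0907) = 1.78×10^7 N/C.

|E| ≈ 1.78×10^7 N/C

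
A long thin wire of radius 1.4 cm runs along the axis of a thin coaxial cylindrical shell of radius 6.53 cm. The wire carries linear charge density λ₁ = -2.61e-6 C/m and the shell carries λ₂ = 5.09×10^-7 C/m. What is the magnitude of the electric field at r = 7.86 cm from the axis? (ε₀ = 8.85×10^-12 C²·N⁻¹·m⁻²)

|E| ≈ 4.81e5 V/m

Coaxial Gaussian cylinder, radius r = 7.86 cm, length L (r > 6.53 cm, enclosing both).
λ_enc = λ₁ + λ₂ = (-2.61×10^-6) + (5.09×10^-7) = -2.101×10^-6 C/m.
Applying ∮E·dA = Q_enc/ε₀ with the end caps contributing no flux:
E = |λ_enc|/(2πε₀r) = (2.101e-6)/(2π·8.85×10^-12·0.0786) = 4.81×10^5 N/C.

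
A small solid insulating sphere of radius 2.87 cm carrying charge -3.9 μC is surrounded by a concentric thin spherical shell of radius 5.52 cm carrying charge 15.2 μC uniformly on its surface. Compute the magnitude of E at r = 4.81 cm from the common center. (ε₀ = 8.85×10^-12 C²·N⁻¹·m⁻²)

Take a concentric spherical Gaussian surface of radius r = 4.81 cm (between the bodies, 2.87 cm < r < 5.52 cm).
Only the inner charge is enclosed; the outer shell contributes nothing inside itself. Q_enc = -3.9 μC = -3.90e-6 C.
Since E is radial and uniform over the Gaussian sphere, Φ = E·4πr² = Q_enc/ε₀.
E = |Q_enc|/(4πε₀r²) = (3.90×10^-6)/(4π·8.85×10^-12·(0.0481)²) = 1.52×10^7 N/C.

|E| = 1.52e7 V/m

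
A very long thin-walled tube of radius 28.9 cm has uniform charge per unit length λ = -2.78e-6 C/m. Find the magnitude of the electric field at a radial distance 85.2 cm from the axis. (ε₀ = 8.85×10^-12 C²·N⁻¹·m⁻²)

By cylindrical symmetry E is radial; use a coaxial Gaussian cylinder of radius 85.2 cm and length L (r > 28.9 cm).
The full line charge is enclosed: λ_enc = -2.78×10^-6 C/m.
Since E is radial and uniform over the curved surface, Φ = E·2πrL = Q_enc/ε₀ = λ_enc L/ε₀.
E = |λ_enc|/(2πε₀r) = (2.78×10^-6)/(2π·8.85×10^-12·0.852) = 5.87e4 N/C.

E ≈ 5.87×10^4 N/C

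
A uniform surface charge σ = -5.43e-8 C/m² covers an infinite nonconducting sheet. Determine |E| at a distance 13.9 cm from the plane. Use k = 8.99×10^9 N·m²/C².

Choose a cylindrical pillbox piercing the sheet, end faces (area A) parallel to it.
Flux Φ = 2EA and Q_enc = σA, so 2EA = σA/ε₀ ⇒ E = |σ|/(2ε₀), independent of distance.
E = 2πk|σ| = 2π(8.99×10^9)(5.43×10^-8) = 3.07×10^3 N/C.

E ≈ 3.07×10^3 N/C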